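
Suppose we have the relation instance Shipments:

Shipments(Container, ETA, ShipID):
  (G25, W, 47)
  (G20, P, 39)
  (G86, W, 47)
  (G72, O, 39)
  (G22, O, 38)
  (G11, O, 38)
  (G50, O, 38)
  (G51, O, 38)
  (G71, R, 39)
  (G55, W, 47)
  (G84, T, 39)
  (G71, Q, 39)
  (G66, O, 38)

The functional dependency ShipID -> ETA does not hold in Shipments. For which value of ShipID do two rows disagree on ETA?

ShipID=47: 3 rows → ETA = W, W, W ✓
ShipID=39: 5 rows → ETA takes values {P, O, R, T, Q} — violation
ShipID=38: 5 rows → ETA = O, O, O, O, O ✓
The only ShipID value with inconsistent ETA is ShipID=39.

39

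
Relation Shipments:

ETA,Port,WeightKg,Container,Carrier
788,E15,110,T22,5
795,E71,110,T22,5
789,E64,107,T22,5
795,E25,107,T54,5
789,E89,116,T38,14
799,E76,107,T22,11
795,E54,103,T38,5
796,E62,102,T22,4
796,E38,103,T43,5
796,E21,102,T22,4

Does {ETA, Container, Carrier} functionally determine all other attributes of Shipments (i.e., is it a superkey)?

Two distinct rows share (ETA=796, Container=T22, Carrier=4), so {ETA, Container, Carrier} does not determine every attribute — not a superkey.

No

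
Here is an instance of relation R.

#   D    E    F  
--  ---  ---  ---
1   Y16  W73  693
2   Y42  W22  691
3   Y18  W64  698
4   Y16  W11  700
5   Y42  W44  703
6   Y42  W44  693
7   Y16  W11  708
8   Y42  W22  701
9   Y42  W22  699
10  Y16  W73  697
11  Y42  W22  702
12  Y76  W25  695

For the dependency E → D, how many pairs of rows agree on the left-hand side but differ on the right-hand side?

E=W73: all 2 rows agree on D — 0 pairs.
E=W22: all 4 rows agree on D — 0 pairs.
E=W11: all 2 rows agree on D — 0 pairs.
E=W44: all 2 rows agree on D — 0 pairs.

0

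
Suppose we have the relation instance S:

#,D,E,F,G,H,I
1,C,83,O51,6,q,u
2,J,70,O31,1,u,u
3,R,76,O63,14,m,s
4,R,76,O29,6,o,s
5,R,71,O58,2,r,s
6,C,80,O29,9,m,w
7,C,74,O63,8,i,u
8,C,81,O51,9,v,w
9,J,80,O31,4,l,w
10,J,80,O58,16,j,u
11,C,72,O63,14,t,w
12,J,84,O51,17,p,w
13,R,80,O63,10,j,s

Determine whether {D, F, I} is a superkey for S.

Rows 3 and 13 have the same {D, F, I} value (D=R, F=O63, I=s) but are distinct tuples, so {D, F, I} does not determine every attribute — not a superkey.

No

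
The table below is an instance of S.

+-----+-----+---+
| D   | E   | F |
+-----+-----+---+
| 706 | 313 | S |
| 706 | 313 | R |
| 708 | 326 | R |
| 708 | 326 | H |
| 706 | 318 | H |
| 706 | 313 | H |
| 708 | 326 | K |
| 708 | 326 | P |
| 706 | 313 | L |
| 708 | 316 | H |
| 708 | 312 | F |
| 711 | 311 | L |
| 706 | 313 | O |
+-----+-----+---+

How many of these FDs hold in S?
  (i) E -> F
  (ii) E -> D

(i) E -> F: E=313: 5 rows → F takes values {S, R, H, L, O} — violation; E=326: 4 rows → F takes values {R, H, K, P} — violation — fails.
(ii) E -> D: every LHS value maps to a single RHS value — holds.
1 of the 2 dependencies holds.

1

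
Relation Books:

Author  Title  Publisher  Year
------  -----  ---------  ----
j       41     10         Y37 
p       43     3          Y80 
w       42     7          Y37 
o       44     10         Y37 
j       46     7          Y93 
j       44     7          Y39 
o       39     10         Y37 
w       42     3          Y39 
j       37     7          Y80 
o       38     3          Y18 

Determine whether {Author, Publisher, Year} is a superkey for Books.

No

Two distinct rows share (Author=o, Publisher=10, Year=Y37), so {Author, Publisher, Year} does not determine every attribute — not a superkey.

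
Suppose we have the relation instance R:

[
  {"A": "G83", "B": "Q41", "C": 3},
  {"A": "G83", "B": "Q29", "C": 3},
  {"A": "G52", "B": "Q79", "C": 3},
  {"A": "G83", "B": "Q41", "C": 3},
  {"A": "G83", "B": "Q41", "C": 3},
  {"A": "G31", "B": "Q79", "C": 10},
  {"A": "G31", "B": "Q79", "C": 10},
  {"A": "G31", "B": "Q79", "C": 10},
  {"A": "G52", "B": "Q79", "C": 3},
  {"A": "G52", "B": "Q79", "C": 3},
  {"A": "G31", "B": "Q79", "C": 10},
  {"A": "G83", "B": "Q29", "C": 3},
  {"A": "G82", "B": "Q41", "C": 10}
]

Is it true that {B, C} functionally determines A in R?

Yes

(B=Q41, C=3): 3 rows → A = G83, G83, G83 ✓
(B=Q29, C=3): 2 rows → A = G83, G83 ✓
(B=Q79, C=3): 3 rows → A = G52, G52, G52 ✓
(B=Q79, C=10): 4 rows → A = G31, G31, G31, G31 ✓
(B=Q41, C=10): 1 row → A = G82 ✓
Every {B, C} value is associated with a single A value, so {B, C} → A holds.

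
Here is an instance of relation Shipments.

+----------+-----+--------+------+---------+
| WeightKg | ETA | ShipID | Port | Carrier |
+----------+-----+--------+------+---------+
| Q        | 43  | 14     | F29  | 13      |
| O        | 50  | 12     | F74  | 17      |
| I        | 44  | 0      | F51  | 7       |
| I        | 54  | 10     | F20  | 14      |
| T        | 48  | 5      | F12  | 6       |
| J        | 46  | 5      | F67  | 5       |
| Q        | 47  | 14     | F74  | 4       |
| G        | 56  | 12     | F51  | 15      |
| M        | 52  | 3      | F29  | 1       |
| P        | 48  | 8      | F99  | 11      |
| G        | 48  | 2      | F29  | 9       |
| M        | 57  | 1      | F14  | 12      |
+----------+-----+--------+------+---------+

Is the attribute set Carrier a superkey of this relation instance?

All 12 rows have distinct Carrier values, so Carrier → (all attributes) holds and Carrier is a superkey.

Yes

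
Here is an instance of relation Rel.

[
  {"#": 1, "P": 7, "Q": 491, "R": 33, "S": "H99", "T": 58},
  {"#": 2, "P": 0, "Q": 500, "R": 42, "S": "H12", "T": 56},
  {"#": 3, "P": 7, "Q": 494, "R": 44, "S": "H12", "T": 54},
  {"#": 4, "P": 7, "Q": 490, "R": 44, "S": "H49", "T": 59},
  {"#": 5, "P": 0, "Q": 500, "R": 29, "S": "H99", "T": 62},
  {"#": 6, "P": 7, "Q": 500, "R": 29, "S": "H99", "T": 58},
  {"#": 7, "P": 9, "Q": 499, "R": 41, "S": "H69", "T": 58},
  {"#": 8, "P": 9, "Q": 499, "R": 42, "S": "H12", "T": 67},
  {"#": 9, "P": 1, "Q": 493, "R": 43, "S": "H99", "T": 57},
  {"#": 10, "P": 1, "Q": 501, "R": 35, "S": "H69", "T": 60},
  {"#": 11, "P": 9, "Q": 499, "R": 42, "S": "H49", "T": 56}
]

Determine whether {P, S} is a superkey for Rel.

Rows 1 and 6 have the same {P, S} value (P=7, S=H99) but are distinct tuples, so {P, S} does not determine every attribute — not a superkey.

No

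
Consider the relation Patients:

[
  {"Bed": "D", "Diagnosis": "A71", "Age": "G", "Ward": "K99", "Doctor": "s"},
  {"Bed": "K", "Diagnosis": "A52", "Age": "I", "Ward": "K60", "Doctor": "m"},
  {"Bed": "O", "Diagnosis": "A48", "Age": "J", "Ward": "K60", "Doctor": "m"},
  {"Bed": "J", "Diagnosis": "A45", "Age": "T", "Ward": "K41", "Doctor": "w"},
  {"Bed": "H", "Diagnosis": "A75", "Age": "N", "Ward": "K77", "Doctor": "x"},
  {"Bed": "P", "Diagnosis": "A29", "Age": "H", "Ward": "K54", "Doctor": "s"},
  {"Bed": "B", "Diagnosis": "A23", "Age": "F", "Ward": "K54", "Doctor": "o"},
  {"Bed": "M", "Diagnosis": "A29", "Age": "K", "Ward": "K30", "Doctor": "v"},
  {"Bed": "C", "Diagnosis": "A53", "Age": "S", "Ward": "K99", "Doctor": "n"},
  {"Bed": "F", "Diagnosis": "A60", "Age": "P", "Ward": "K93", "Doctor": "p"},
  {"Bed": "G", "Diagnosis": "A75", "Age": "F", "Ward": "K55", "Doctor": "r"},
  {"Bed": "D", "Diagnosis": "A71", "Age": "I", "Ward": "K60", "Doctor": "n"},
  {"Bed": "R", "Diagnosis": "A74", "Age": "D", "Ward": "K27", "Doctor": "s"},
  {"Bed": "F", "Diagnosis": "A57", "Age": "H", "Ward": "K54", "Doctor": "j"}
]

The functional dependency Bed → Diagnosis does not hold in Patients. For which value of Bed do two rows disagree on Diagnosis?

F

Bed=D: 2 rows → Diagnosis = A71, A71 ✓
Bed=K: 1 row → Diagnosis = A52 ✓
Bed=O: 1 row → Diagnosis = A48 ✓
Bed=J: 1 row → Diagnosis = A45 ✓
Bed=H: 1 row → Diagnosis = A75 ✓
Bed=P: 1 row → Diagnosis = A29 ✓
Bed=B: 1 row → Diagnosis = A23 ✓
Bed=M: 1 row → Diagnosis = A29 ✓
Bed=C: 1 row → Diagnosis = A53 ✓
Bed=F: 2 rows → Diagnosis takes values {A60, A57} — violation
Bed=G: 1 row → Diagnosis = A75 ✓
Bed=R: 1 row → Diagnosis = A74 ✓
The only Bed value with inconsistent Diagnosis is Bed=F.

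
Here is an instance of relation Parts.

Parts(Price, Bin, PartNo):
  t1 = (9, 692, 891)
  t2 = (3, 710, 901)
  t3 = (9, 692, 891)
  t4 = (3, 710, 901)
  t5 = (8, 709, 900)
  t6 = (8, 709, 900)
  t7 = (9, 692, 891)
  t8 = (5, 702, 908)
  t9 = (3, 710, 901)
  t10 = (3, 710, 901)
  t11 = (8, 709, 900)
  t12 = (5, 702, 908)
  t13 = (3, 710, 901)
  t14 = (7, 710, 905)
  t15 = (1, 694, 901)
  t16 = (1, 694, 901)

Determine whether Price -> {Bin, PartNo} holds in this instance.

Price=9: rows 1, 3, 7 → {Bin,PartNo} = (692, 891), (692, 891), (692, 891) ✓
Price=3: rows 2, 4, 9, 10, 13 → {Bin,PartNo} = (710, 901), (710, 901), (710, 901), (710, 901), (710, 901) ✓
Price=8: rows 5, 6, 11 → {Bin,PartNo} = (709, 900), (709, 900), (709, 900) ✓
Price=5: rows 8, 12 → {Bin,PartNo} = (702, 908), (702, 908) ✓
Price=7: row 14 → {Bin,PartNo} = (710, 905) ✓
Price=1: rows 15, 16 → {Bin,PartNo} = (694, 901), (694, 901) ✓
Every Price value is associated with a single {Bin, PartNo} value, so Price -> {Bin, PartNo} holds.

Yes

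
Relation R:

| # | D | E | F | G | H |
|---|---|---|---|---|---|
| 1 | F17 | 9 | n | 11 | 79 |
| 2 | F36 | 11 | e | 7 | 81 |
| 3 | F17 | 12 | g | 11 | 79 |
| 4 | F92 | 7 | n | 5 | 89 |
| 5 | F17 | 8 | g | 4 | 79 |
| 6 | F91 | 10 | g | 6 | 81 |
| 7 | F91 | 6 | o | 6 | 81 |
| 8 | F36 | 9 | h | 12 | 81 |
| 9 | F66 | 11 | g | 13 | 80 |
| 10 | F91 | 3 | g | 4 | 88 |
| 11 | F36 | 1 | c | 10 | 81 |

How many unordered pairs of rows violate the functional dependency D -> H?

D=F17: all 3 rows agree on H — 0 pairs.
D=F36: all 3 rows agree on H — 0 pairs.
D=F91: violating pairs (6,10), (7,10) — 2 pairs.

2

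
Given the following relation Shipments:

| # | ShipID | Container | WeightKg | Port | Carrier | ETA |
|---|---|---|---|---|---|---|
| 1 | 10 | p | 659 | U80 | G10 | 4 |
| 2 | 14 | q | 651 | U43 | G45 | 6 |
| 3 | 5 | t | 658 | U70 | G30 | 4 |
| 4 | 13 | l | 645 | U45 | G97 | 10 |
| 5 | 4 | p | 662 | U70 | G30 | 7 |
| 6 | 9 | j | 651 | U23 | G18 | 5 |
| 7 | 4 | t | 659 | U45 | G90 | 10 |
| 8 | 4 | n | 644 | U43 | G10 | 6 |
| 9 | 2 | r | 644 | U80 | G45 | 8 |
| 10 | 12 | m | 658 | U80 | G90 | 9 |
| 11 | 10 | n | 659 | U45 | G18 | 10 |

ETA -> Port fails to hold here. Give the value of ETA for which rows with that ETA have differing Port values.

4

ETA=4: rows 1, 3 → Port takes values {U80, U70} — violation
ETA=6: rows 2, 8 → Port = U43, U43 ✓
ETA=10: rows 4, 7, 11 → Port = U45, U45, U45 ✓
ETA=7: row 5 → Port = U70 ✓
ETA=5: row 6 → Port = U23 ✓
ETA=8: row 9 → Port = U80 ✓
ETA=9: row 10 → Port = U80 ✓
The only ETA value with inconsistent Port is ETA=4.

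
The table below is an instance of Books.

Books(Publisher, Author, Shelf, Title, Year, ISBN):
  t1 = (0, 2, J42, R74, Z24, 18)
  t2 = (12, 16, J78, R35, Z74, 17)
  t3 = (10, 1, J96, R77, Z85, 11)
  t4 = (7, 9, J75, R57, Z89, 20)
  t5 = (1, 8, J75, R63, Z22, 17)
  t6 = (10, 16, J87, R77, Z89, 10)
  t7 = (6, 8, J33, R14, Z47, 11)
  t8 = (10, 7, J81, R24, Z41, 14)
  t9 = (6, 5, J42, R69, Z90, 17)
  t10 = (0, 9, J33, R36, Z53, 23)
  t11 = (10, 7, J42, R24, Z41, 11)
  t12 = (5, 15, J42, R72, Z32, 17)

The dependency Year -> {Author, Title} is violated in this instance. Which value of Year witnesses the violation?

Z89

Year=Z24: row 1 → {Author,Title} = (2, R74) ✓
Year=Z74: row 2 → {Author,Title} = (16, R35) ✓
Year=Z85: row 3 → {Author,Title} = (1, R77) ✓
Year=Z89: rows 4, 6 → {Author,Title} takes values {(9, R57), (16, R77)} — violation
Year=Z22: row 5 → {Author,Title} = (8, R63) ✓
Year=Z47: row 7 → {Author,Title} = (8, R14) ✓
Year=Z41: rows 8, 11 → {Author,Title} = (7, R24), (7, R24) ✓
Year=Z90: row 9 → {Author,Title} = (5, R69) ✓
Year=Z53: row 10 → {Author,Title} = (9, R36) ✓
Year=Z32: row 12 → {Author,Title} = (15, R72) ✓
The only Year value with inconsistent RHS is Year=Z89.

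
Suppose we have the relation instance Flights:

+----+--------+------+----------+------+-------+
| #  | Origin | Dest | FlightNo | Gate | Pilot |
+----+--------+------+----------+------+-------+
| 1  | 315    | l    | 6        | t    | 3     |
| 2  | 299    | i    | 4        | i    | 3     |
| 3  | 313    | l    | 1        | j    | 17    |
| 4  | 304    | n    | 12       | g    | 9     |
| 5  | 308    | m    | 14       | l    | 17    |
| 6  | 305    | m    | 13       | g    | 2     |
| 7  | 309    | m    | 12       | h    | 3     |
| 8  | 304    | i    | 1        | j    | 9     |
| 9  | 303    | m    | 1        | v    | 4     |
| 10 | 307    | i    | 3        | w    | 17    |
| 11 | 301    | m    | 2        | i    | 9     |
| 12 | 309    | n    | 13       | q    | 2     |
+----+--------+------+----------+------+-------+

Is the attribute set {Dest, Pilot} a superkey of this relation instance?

All 12 rows have distinct {Dest, Pilot} values, so {Dest, Pilot} → (all attributes) holds and {Dest, Pilot} is a superkey.

Yes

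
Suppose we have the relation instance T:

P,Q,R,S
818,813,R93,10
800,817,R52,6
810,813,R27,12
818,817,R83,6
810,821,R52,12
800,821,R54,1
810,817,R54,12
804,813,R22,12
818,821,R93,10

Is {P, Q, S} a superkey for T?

Yes

All 9 rows have distinct {P, Q, S} values, so {P, Q, S} → (all attributes) holds and {P, Q, S} is a superkey.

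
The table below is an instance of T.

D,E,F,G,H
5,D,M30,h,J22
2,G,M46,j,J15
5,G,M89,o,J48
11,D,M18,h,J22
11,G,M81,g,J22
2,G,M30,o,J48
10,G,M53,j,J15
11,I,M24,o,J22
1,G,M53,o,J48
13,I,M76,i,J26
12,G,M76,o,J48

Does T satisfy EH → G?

(E=D, H=J22): 2 rows → G = h, h ✓
(E=G, H=J15): 2 rows → G = j, j ✓
(E=G, H=J48): 4 rows → G = o, o, o, o ✓
(E=G, H=J22): 1 row → G = g ✓
(E=I, H=J22): 1 row → G = o ✓
(E=I, H=J26): 1 row → G = i ✓
Every EH value is associated with a single G value, so EH → G holds.

Yes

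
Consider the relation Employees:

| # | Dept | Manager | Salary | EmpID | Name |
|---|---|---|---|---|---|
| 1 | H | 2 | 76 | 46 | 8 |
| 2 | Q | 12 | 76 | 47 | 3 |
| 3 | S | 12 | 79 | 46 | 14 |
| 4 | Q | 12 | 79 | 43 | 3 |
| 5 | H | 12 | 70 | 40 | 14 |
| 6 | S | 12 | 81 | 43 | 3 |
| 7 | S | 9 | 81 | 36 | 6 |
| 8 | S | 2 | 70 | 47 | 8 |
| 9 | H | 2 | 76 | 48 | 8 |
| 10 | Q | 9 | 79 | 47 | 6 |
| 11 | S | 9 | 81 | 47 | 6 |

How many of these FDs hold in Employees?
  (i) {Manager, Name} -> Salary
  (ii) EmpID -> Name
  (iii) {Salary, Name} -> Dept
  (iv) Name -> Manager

2

(i) {Manager, Name} -> Salary: (Manager=2, Name=8): rows 1, 8, 9 → Salary takes values {76, 70} — violation; (Manager=12, Name=3): rows 2, 4, 6 → Salary takes values {76, 79, 81} — violation; (Manager=12, Name=14): rows 3, 5 → Salary takes values {79, 70} — violation; (Manager=9, Name=6): rows 7, 10, 11 → Salary takes values {81, 79} — violation — fails.
(ii) EmpID -> Name: EmpID=46: rows 1, 3 → Name takes values {8, 14} — violation; EmpID=47: rows 2, 8, 10, 11 → Name takes values {3, 8, 6} — violation — fails.
(iii) {Salary, Name} -> Dept: every LHS value maps to a single RHS value — holds.
(iv) Name -> Manager: every LHS value maps to a single RHS value — holds.
2 of the 4 dependencies hold.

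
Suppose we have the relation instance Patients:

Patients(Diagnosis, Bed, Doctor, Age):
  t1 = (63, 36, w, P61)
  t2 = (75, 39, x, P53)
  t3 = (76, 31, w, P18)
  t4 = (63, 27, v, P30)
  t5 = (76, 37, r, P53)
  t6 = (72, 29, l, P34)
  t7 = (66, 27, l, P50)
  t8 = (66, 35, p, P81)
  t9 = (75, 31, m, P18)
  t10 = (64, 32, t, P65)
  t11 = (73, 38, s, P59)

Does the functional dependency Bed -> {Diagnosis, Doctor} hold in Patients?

Bed=36: row 1 → {Diagnosis,Doctor} = (63, w) ✓
Bed=39: row 2 → {Diagnosis,Doctor} = (75, x) ✓
Bed=31: rows 3, 9 → {Diagnosis,Doctor} takes values {(76, w), (75, m)} — violation
Bed=27: rows 4, 7 → {Diagnosis,Doctor} takes values {(63, v), (66, l)} — violation
Bed=37: row 5 → {Diagnosis,Doctor} = (76, r) ✓
Bed=29: row 6 → {Diagnosis,Doctor} = (72, l) ✓
Bed=35: row 8 → {Diagnosis,Doctor} = (66, p) ✓
Bed=32: row 10 → {Diagnosis,Doctor} = (64, t) ✓
Bed=38: row 11 → {Diagnosis,Doctor} = (73, s) ✓
Two rows agree on Bed but differ on {Diagnosis, Doctor}, so Bed -> {Diagnosis, Doctor} does not hold.

No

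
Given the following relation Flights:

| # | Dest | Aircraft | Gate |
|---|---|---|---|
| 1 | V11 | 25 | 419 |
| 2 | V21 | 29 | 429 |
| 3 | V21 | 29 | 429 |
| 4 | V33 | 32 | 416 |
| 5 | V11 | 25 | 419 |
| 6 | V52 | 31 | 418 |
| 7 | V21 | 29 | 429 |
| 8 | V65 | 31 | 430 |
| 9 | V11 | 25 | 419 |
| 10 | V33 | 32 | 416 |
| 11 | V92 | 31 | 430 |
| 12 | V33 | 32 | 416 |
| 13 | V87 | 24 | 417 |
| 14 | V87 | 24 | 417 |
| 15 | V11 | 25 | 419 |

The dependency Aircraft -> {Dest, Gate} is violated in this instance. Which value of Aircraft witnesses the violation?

31

Aircraft=25: rows 1, 5, 9, 15 → {Dest,Gate} = (V11, 419), (V11, 419), (V11, 419), (V11, 419) ✓
Aircraft=29: rows 2, 3, 7 → {Dest,Gate} = (V21, 429), (V21, 429), (V21, 429) ✓
Aircraft=32: rows 4, 10, 12 → {Dest,Gate} = (V33, 416), (V33, 416), (V33, 416) ✓
Aircraft=31: rows 6, 8, 11 → {Dest,Gate} takes values {(V52, 418), (V65, 430), (V92, 430)} — violation
Aircraft=24: rows 13, 14 → {Dest,Gate} = (V87, 417), (V87, 417) ✓
The only Aircraft value with inconsistent RHS is Aircraft=31.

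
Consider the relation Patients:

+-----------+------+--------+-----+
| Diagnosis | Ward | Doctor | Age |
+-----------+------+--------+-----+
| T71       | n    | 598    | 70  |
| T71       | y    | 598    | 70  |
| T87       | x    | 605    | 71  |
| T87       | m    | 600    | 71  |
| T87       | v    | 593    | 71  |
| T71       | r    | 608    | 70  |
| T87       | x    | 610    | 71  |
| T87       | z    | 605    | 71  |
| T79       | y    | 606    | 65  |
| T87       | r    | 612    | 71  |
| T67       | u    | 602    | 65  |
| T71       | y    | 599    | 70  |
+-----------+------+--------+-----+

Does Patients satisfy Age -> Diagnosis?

No

Age=70: 4 rows → Diagnosis = T71, T71, T71, T71 ✓
Age=71: 6 rows → Diagnosis = T87, T87, T87, T87, T87, T87 ✓
Age=65: 2 rows → Diagnosis takes values {T79, T67} — violation
Two rows agree on Age but differ on Diagnosis, so Age -> Diagnosis does not hold.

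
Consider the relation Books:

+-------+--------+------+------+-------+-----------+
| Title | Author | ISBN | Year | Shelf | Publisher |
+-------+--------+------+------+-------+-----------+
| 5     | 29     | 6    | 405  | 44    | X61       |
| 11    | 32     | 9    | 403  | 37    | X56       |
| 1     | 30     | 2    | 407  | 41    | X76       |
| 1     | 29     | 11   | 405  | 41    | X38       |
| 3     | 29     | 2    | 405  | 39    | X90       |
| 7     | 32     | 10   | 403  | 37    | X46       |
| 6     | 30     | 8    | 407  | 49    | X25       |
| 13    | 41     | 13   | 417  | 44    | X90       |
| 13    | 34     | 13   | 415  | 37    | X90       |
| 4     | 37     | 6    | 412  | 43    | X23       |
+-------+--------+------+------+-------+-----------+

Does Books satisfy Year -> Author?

Year=405: 3 rows → Author = 29, 29, 29 ✓
Year=403: 2 rows → Author = 32, 32 ✓
Year=407: 2 rows → Author = 30, 30 ✓
Year=417: 1 row → Author = 41 ✓
Year=415: 1 row → Author = 34 ✓
Year=412: 1 row → Author = 37 ✓
Every Year value is associated with a single Author value, so Year -> Author holds.

Yes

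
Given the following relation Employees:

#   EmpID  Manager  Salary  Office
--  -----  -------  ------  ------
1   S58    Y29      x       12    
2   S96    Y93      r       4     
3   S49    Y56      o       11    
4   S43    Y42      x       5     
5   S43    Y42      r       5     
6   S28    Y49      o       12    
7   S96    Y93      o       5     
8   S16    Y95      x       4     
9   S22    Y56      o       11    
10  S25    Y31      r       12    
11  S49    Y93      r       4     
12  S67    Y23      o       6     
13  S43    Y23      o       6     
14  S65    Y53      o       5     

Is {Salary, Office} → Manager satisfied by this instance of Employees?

No

(Salary=x, Office=12): row 1 → Manager = Y29 ✓
(Salary=r, Office=4): rows 2, 11 → Manager = Y93, Y93 ✓
(Salary=o, Office=11): rows 3, 9 → Manager = Y56, Y56 ✓
(Salary=x, Office=5): row 4 → Manager = Y42 ✓
(Salary=r, Office=5): row 5 → Manager = Y42 ✓
(Salary=o, Office=12): row 6 → Manager = Y49 ✓
(Salary=o, Office=5): rows 7, 14 → Manager takes values {Y93, Y53} — violation
(Salary=x, Office=4): row 8 → Manager = Y95 ✓
(Salary=r, Office=12): row 10 → Manager = Y31 ✓
(Salary=o, Office=6): rows 12, 13 → Manager = Y23, Y23 ✓
Two rows agree on {Salary, Office} but differ on Manager, so {Salary, Office} → Manager does not hold.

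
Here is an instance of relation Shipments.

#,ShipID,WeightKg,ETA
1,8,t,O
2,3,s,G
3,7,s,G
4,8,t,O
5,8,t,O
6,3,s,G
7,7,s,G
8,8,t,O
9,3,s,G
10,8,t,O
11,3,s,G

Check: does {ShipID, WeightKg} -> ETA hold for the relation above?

(ShipID=8, WeightKg=t): rows 1, 4, 5, 8, 10 → ETA = O, O, O, O, O ✓
(ShipID=3, WeightKg=s): rows 2, 6, 9, 11 → ETA = G, G, G, G ✓
(ShipID=7, WeightKg=s): rows 3, 7 → ETA = G, G ✓
Every {ShipID, WeightKg} value is associated with a single ETA value, so {ShipID, WeightKg} -> ETA holds.

Yes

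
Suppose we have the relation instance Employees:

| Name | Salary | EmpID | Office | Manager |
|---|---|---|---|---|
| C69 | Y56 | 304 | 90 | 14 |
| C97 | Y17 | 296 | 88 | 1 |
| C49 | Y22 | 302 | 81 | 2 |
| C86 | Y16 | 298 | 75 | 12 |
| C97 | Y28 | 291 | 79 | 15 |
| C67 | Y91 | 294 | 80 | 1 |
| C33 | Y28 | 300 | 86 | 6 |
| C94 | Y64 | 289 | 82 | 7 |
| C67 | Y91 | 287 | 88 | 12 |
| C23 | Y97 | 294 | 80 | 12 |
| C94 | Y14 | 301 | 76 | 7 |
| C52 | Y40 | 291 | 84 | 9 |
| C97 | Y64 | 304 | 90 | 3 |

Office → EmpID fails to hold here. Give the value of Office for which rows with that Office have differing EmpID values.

88

Office=90: 2 rows → EmpID = 304, 304 ✓
Office=88: 2 rows → EmpID takes values {296, 287} — violation
Office=81: 1 row → EmpID = 302 ✓
Office=75: 1 row → EmpID = 298 ✓
Office=79: 1 row → EmpID = 291 ✓
Office=80: 2 rows → EmpID = 294, 294 ✓
Office=86: 1 row → EmpID = 300 ✓
Office=82: 1 row → EmpID = 289 ✓
Office=76: 1 row → EmpID = 301 ✓
Office=84: 1 row → EmpID = 291 ✓
The only Office value with inconsistent EmpID is Office=88.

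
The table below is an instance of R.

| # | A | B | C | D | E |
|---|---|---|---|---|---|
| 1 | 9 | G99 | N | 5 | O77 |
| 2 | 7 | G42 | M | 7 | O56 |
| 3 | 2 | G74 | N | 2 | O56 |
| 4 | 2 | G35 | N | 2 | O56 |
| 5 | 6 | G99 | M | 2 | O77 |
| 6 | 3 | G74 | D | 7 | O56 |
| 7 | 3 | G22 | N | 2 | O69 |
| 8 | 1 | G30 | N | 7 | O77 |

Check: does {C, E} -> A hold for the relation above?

No

(C=N, E=O77): rows 1, 8 → A takes values {9, 1} — violation
(C=M, E=O56): row 2 → A = 7 ✓
(C=N, E=O56): rows 3, 4 → A = 2, 2 ✓
(C=M, E=O77): row 5 → A = 6 ✓
(C=D, E=O56): row 6 → A = 3 ✓
(C=N, E=O69): row 7 → A = 3 ✓
Two rows agree on {C, E} but differ on A, so {C, E} -> A does not hold.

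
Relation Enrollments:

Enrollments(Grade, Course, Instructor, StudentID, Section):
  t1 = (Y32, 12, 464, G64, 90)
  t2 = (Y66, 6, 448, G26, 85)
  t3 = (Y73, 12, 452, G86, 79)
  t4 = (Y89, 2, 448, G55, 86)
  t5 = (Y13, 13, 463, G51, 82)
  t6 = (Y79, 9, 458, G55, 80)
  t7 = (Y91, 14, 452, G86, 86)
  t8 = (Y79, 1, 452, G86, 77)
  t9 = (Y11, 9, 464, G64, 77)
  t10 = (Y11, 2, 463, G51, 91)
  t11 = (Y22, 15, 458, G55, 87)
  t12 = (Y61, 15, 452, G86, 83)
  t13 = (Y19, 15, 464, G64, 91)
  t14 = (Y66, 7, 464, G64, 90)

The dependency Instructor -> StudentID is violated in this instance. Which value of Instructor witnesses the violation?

448

Instructor=464: rows 1, 9, 13, 14 → StudentID = G64, G64, G64, G64 ✓
Instructor=448: rows 2, 4 → StudentID takes values {G26, G55} — violation
Instructor=452: rows 3, 7, 8, 12 → StudentID = G86, G86, G86, G86 ✓
Instructor=463: rows 5, 10 → StudentID = G51, G51 ✓
Instructor=458: rows 6, 11 → StudentID = G55, G55 ✓
The only Instructor value with inconsistent StudentID is Instructor=448.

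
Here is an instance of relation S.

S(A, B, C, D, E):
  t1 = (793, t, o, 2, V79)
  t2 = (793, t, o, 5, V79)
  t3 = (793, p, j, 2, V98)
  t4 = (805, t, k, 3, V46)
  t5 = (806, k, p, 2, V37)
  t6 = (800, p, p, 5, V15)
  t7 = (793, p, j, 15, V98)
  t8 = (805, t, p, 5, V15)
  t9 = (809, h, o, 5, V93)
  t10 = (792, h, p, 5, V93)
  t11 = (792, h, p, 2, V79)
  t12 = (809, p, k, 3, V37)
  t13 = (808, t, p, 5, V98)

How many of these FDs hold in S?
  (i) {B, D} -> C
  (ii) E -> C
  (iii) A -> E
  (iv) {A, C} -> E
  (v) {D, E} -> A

(i) {B, D} -> C: (B=t, D=5): rows 2, 8, 13 → C takes values {o, p} — violation; (B=h, D=5): rows 9, 10 → C takes values {o, p} — violation — fails.
(ii) E -> C: E=V79: rows 1, 2, 11 → C takes values {o, p} — violation; E=V98: rows 3, 7, 13 → C takes values {j, p} — violation; E=V37: rows 5, 12 → C takes values {p, k} — violation; E=V93: rows 9, 10 → C takes values {o, p} — violation — fails.
(iii) A -> E: A=793: rows 1, 2, 3, 7 → E takes values {V79, V98} — violation; A=805: rows 4, 8 → E takes values {V46, V15} — violation; A=809: rows 9, 12 → E takes values {V93, V37} — violation; A=792: rows 10, 11 → E takes values {V93, V79} — violation — fails.
(iv) {A, C} -> E: (A=792, C=p): rows 10, 11 → E takes values {V93, V79} — violation — fails.
(v) {D, E} -> A: (D=2, E=V79): rows 1, 11 → A takes values {793, 792} — violation; (D=5, E=V15): rows 6, 8 → A takes values {800, 805} — violation; (D=5, E=V93): rows 9, 10 → A takes values {809, 792} — violation — fails.
None of the 5 dependencies hold.

0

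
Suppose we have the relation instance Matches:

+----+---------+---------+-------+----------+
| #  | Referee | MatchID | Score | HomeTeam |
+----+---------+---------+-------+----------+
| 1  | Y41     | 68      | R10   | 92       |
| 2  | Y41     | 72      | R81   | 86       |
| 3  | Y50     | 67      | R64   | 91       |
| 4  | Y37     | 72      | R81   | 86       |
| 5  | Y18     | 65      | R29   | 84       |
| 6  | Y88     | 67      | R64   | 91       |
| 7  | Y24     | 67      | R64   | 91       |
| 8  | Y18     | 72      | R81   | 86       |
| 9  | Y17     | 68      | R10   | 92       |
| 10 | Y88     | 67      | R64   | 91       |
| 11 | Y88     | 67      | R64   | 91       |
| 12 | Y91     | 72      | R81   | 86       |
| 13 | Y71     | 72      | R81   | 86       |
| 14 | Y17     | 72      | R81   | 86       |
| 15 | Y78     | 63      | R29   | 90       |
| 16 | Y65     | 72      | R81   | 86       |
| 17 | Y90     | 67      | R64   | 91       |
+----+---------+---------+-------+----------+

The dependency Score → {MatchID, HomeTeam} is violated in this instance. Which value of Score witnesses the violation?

Score=R10: rows 1, 9 → {MatchID,HomeTeam} = (68, 92), (68, 92) ✓
Score=R81: rows 2, 4, 8, 12, 13, 14, 16 → {MatchID,HomeTeam} = (72, 86), (72, 86), (72, 86), (72, 86), (72, 86), (72, 86), (72, 86) ✓
Score=R64: rows 3, 6, 7, 10, 11, 17 → {MatchID,HomeTeam} = (67, 91), (67, 91), (67, 91), (67, 91), (67, 91), (67, 91) ✓
Score=R29: rows 5, 15 → {MatchID,HomeTeam} takes values {(65, 84), (63, 90)} — violation
The only Score value with inconsistent RHS is Score=R29.

R29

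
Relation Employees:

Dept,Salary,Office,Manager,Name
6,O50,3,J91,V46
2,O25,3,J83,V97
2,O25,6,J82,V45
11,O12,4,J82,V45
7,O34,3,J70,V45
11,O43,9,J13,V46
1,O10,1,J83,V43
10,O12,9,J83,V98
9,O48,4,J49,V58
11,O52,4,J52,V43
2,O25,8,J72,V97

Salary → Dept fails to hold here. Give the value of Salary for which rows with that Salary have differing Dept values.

O12

Salary=O50: 1 row → Dept = 6 ✓
Salary=O25: 3 rows → Dept = 2, 2, 2 ✓
Salary=O12: 2 rows → Dept takes values {11, 10} — violation
Salary=O34: 1 row → Dept = 7 ✓
Salary=O43: 1 row → Dept = 11 ✓
Salary=O10: 1 row → Dept = 1 ✓
Salary=O48: 1 row → Dept = 9 ✓
Salary=O52: 1 row → Dept = 11 ✓
The only Salary value with inconsistent Dept is Salary=O12.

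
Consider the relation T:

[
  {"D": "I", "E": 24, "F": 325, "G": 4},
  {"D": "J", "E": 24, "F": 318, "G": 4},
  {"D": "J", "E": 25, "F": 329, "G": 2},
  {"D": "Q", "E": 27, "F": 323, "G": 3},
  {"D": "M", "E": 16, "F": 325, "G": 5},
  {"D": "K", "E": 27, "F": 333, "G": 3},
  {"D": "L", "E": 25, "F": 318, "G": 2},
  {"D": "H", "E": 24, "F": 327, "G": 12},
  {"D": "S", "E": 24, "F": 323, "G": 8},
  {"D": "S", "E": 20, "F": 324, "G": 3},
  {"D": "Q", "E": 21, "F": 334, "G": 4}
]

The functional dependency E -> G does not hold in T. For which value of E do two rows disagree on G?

24

E=24: 4 rows → G takes values {4, 12, 8} — violation
E=25: 2 rows → G = 2, 2 ✓
E=27: 2 rows → G = 3, 3 ✓
E=16: 1 row → G = 5 ✓
E=20: 1 row → G = 3 ✓
E=21: 1 row → G = 4 ✓
The only E value with inconsistent G is E=24.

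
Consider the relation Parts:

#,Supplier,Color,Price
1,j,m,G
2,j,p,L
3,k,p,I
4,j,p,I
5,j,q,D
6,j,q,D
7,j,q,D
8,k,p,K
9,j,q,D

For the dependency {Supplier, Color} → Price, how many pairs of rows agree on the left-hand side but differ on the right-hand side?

2

(Supplier=j, Color=p): violating pairs (2,4) — 1 pair.
(Supplier=k, Color=p): violating pairs (3,8) — 1 pair.
(Supplier=j, Color=q): all 4 rows agree on Price — 0 pairs.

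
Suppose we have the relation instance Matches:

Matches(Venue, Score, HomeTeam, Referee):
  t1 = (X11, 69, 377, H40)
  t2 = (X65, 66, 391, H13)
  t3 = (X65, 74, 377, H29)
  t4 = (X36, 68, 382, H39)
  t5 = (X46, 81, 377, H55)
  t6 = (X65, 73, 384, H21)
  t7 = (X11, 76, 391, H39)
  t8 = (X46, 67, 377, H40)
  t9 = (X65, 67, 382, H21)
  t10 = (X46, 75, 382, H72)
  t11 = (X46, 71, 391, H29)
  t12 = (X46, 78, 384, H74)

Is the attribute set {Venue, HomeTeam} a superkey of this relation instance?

Rows 5 and 8 have the same {Venue, HomeTeam} value (Venue=X46, HomeTeam=377) but are distinct tuples, so {Venue, HomeTeam} does not determine every attribute — not a superkey.

No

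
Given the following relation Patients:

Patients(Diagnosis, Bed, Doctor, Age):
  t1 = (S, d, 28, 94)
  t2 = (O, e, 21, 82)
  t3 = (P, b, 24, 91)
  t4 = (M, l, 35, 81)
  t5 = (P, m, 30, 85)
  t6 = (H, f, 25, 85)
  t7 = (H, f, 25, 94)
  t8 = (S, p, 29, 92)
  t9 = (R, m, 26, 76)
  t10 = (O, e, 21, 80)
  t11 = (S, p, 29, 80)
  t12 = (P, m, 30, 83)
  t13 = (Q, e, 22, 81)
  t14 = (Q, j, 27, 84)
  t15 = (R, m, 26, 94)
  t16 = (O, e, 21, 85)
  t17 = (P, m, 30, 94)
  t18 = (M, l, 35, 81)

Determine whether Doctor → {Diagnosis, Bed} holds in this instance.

Doctor=28: row 1 → {Diagnosis,Bed} = (S, d) ✓
Doctor=21: rows 2, 10, 16 → {Diagnosis,Bed} = (O, e), (O, e), (O, e) ✓
Doctor=24: row 3 → {Diagnosis,Bed} = (P, b) ✓
Doctor=35: rows 4, 18 → {Diagnosis,Bed} = (M, l), (M, l) ✓
Doctor=30: rows 5, 12, 17 → {Diagnosis,Bed} = (P, m), (P, m), (P, m) ✓
Doctor=25: rows 6, 7 → {Diagnosis,Bed} = (H, f), (H, f) ✓
Doctor=29: rows 8, 11 → {Diagnosis,Bed} = (S, p), (S, p) ✓
Doctor=26: rows 9, 15 → {Diagnosis,Bed} = (R, m), (R, m) ✓
Doctor=22: row 13 → {Diagnosis,Bed} = (Q, e) ✓
Doctor=27: row 14 → {Diagnosis,Bed} = (Q, j) ✓
Every Doctor value is associated with a single {Diagnosis, Bed} value, so Doctor → {Diagnosis, Bed} holds.

Yes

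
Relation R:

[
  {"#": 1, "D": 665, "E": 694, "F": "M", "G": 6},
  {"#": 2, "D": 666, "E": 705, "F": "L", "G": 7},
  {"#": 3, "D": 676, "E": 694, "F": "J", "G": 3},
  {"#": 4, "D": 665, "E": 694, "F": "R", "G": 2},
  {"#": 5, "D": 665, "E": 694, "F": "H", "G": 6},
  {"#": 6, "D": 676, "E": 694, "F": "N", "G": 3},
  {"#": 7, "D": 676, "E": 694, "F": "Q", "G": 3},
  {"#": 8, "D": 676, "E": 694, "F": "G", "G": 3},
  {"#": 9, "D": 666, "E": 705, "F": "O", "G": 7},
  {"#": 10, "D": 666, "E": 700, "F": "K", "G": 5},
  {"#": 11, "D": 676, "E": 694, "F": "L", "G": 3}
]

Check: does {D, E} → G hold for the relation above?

(D=665, E=694): rows 1, 4, 5 → G takes values {6, 2} — violation
(D=666, E=705): rows 2, 9 → G = 7, 7 ✓
(D=676, E=694): rows 3, 6, 7, 8, 11 → G = 3, 3, 3, 3, 3 ✓
(D=666, E=700): row 10 → G = 5 ✓
Two rows agree on {D, E} but differ on G, so {D, E} → G does not hold.

No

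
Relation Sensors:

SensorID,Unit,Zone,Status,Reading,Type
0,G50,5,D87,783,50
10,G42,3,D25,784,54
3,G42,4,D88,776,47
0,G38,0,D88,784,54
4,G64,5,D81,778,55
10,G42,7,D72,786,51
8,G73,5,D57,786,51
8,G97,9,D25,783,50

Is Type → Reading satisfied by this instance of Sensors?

Yes

Type=50: 2 rows → Reading = 783, 783 ✓
Type=54: 2 rows → Reading = 784, 784 ✓
Type=47: 1 row → Reading = 776 ✓
Type=55: 1 row → Reading = 778 ✓
Type=51: 2 rows → Reading = 786, 786 ✓
Every Type value is associated with a single Reading value, so Type → Reading holds.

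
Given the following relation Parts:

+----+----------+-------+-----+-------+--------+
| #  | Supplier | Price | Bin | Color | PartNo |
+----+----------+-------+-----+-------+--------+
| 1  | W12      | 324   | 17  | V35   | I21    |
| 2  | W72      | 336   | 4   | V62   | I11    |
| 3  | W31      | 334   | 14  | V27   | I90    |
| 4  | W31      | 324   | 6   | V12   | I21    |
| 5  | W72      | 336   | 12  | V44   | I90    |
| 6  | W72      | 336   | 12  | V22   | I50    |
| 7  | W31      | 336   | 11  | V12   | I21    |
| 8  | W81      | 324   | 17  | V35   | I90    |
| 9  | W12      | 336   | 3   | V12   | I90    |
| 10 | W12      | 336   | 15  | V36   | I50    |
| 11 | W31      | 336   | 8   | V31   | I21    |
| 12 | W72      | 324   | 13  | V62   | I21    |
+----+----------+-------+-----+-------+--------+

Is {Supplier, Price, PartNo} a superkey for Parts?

Rows 7 and 11 have the same {Supplier, Price, PartNo} value (Supplier=W31, Price=336, PartNo=I21) but are distinct tuples, so {Supplier, Price, PartNo} does not determine every attribute — not a superkey.

No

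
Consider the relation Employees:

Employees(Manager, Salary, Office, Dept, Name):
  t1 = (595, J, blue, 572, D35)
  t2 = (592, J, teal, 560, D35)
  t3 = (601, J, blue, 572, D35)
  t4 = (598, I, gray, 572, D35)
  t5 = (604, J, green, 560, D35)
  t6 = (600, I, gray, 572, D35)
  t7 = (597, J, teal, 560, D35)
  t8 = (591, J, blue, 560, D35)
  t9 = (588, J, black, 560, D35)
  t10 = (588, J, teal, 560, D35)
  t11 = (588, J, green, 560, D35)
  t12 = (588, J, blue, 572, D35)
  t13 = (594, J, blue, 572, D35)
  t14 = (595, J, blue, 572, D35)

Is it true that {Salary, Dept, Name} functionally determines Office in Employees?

No

(Salary=J, Dept=572, Name=D35): rows 1, 3, 12, 13, 14 → Office = blue, blue, blue, blue, blue ✓
(Salary=J, Dept=560, Name=D35): rows 2, 5, 7, 8, 9, 10, 11 → Office takes values {teal, green, blue, black} — violation
(Salary=I, Dept=572, Name=D35): rows 4, 6 → Office = gray, gray ✓
Two rows agree on {Salary, Dept, Name} but differ on Office, so {Salary, Dept, Name} -> Office does not hold.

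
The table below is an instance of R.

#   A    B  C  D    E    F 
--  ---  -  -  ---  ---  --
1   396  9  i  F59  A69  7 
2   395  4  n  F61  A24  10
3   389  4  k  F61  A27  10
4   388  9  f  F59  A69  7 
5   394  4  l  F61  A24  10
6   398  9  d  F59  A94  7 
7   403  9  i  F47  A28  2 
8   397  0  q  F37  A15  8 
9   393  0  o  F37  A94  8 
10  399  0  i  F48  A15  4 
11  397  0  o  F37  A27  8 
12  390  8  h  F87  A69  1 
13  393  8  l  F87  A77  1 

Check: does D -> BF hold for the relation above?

D=F59: rows 1, 4, 6 → {B,F} = (9, 7), (9, 7), (9, 7) ✓
D=F61: rows 2, 3, 5 → {B,F} = (4, 10), (4, 10), (4, 10) ✓
D=F47: row 7 → {B,F} = (9, 2) ✓
D=F37: rows 8, 9, 11 → {B,F} = (0, 8), (0, 8), (0, 8) ✓
D=F48: row 10 → {B,F} = (0, 4) ✓
D=F87: rows 12, 13 → {B,F} = (8, 1), (8, 1) ✓
Every D value is associated with a single BF value, so D -> BF holds.

Yes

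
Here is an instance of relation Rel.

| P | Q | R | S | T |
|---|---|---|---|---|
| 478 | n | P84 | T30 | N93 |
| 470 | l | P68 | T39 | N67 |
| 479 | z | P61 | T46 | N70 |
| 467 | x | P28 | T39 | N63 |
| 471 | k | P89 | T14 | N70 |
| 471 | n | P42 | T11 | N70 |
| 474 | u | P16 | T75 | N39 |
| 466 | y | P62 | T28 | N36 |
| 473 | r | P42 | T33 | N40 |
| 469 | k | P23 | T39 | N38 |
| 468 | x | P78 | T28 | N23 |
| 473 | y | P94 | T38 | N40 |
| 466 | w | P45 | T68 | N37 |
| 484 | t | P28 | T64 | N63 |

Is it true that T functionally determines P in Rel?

T=N93: 1 row → P = 478 ✓
T=N67: 1 row → P = 470 ✓
T=N70: 3 rows → P takes values {479, 471} — violation
T=N63: 2 rows → P takes values {467, 484} — violation
T=N39: 1 row → P = 474 ✓
T=N36: 1 row → P = 466 ✓
T=N40: 2 rows → P = 473, 473 ✓
T=N38: 1 row → P = 469 ✓
T=N23: 1 row → P = 468 ✓
T=N37: 1 row → P = 466 ✓
Two rows agree on T but differ on P, so T -> P does not hold.

No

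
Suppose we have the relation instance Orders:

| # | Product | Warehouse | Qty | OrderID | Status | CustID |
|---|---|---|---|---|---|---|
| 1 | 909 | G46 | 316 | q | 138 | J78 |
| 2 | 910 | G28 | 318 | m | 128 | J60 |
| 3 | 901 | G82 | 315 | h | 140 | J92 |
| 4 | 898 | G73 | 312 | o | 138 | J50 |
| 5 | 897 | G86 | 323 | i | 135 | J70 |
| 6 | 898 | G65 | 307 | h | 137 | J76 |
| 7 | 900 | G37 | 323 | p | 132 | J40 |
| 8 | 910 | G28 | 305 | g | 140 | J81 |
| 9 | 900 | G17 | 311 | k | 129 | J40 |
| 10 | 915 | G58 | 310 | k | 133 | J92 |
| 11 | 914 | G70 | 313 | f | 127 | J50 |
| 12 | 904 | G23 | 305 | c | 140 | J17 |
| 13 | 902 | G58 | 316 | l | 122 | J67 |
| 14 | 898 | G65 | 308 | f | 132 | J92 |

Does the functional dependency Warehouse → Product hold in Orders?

Warehouse=G46: row 1 → Product = 909 ✓
Warehouse=G28: rows 2, 8 → Product = 910, 910 ✓
Warehouse=G82: row 3 → Product = 901 ✓
Warehouse=G73: row 4 → Product = 898 ✓
Warehouse=G86: row 5 → Product = 897 ✓
Warehouse=G65: rows 6, 14 → Product = 898, 898 ✓
Warehouse=G37: row 7 → Product = 900 ✓
Warehouse=G17: row 9 → Product = 900 ✓
Warehouse=G58: rows 10, 13 → Product takes values {915, 902} — violation
Warehouse=G70: row 11 → Product = 914 ✓
Warehouse=G23: row 12 → Product = 904 ✓
Two rows agree on Warehouse but differ on Product, so Warehouse → Product does not hold.

No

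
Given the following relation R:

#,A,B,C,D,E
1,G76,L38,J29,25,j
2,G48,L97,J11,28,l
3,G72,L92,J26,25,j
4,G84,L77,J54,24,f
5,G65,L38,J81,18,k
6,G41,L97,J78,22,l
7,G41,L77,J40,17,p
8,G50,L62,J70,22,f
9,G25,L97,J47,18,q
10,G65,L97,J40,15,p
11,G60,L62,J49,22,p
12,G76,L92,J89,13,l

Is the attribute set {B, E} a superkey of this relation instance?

No

Rows 2 and 6 have the same {B, E} value (B=L97, E=l) but are distinct tuples, so {B, E} does not determine every attribute — not a superkey.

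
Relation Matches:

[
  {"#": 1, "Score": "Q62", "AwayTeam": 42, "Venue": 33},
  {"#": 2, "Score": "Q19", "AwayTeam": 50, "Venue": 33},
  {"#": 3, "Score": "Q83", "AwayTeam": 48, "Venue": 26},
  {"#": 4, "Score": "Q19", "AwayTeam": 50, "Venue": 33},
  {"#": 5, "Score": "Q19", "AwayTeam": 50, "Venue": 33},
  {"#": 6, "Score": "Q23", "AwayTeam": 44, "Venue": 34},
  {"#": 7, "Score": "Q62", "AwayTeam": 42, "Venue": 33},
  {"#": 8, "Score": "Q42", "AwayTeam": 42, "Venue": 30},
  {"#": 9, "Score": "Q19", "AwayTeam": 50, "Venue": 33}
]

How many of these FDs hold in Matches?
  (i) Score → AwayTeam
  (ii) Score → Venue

2

(i) Score → AwayTeam: every LHS value maps to a single RHS value — holds.
(ii) Score → Venue: every LHS value maps to a single RHS value — holds.
2 of the 2 dependencies hold.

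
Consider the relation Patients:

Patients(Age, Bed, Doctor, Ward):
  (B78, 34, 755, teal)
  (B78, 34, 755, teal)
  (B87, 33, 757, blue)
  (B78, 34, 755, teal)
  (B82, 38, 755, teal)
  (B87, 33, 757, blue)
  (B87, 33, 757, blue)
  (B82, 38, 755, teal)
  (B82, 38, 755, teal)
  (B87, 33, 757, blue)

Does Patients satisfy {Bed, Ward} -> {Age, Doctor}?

Yes

(Bed=34, Ward=teal): 3 rows → {Age,Doctor} = (B78, 755), (B78, 755), (B78, 755) ✓
(Bed=33, Ward=blue): 4 rows → {Age,Doctor} = (B87, 757), (B87, 757), (B87, 757), (B87, 757) ✓
(Bed=38, Ward=teal): 3 rows → {Age,Doctor} = (B82, 755), (B82, 755), (B82, 755) ✓
Every {Bed, Ward} value is associated with a single {Age, Doctor} value, so {Bed, Ward} -> {Age, Doctor} holds.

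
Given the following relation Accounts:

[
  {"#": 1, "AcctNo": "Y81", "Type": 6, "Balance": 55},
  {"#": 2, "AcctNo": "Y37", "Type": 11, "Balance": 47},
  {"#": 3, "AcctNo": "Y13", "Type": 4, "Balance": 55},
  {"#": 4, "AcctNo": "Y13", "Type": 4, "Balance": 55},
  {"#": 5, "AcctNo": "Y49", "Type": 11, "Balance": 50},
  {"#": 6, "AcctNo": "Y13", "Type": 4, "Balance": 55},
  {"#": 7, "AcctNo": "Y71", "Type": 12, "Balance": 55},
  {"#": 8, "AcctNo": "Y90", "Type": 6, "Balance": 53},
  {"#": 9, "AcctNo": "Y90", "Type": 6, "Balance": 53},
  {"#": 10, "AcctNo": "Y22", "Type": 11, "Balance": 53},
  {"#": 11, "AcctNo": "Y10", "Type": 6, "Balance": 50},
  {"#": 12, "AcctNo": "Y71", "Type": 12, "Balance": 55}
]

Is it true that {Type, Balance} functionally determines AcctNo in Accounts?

Yes

(Type=6, Balance=55): row 1 → AcctNo = Y81 ✓
(Type=11, Balance=47): row 2 → AcctNo = Y37 ✓
(Type=4, Balance=55): rows 3, 4, 6 → AcctNo = Y13, Y13, Y13 ✓
(Type=11, Balance=50): row 5 → AcctNo = Y49 ✓
(Type=12, Balance=55): rows 7, 12 → AcctNo = Y71, Y71 ✓
(Type=6, Balance=53): rows 8, 9 → AcctNo = Y90, Y90 ✓
(Type=11, Balance=53): row 10 → AcctNo = Y22 ✓
(Type=6, Balance=50): row 11 → AcctNo = Y10 ✓
Every {Type, Balance} value is associated with a single AcctNo value, so {Type, Balance} → AcctNo holds.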